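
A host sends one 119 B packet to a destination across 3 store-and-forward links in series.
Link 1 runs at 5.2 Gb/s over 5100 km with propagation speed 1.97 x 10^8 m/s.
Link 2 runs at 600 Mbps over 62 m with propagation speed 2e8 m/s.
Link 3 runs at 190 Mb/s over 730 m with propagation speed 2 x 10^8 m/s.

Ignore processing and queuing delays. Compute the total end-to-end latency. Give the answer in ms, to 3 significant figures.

25.9 ms

L = 119 × 8 = 952 bits.
Transmission delays (L/R per hop): 0.000183077, 0.00158667, 0.00501053 ms; sum = 0.00678027 ms.
Propagation delays (d/s per hop): 25.8883, 0.00031, 0.00365 ms; sum = 25.8923 ms.
End-to-end = 25.9 ms.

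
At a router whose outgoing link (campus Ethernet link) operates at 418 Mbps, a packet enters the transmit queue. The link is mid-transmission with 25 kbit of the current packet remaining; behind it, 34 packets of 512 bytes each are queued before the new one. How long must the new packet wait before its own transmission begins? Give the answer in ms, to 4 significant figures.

Each queued packet: L/R = 4096/418000000 = 0.00979904 ms.
34 queued → 0.333167 ms.
Plus remaining 25000 bits of current packet: 0.0598086 ms.
Queuing delay = 0.3930 ms.

0.3930 ms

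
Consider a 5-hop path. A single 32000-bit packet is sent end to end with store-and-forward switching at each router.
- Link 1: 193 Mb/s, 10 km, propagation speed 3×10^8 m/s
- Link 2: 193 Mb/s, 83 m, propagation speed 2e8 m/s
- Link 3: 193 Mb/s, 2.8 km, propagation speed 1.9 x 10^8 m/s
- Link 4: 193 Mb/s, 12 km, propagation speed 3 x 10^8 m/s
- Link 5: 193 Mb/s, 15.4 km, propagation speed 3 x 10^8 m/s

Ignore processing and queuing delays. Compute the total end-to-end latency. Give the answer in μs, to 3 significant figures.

Transmission delay per hop = L/R = 32000/193000000 = 165.803 μs; 5 hops → 829.016 μs.
Propagation delays (d/s per hop): 33.3333, 0.415, 14.7368, 40, 51.3333 μs; sum = 139.819 μs.
End-to-end = 969 μs.

969 μs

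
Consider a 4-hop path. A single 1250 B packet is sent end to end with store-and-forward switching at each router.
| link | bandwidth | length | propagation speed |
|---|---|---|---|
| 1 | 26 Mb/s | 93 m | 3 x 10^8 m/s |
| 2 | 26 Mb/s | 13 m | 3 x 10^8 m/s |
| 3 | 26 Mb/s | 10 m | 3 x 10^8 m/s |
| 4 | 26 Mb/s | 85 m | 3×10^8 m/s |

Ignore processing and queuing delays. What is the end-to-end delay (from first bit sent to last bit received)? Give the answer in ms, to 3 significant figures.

1.54 ms

L = 1250 × 8 = 10000 bits.
Transmission delay per hop = L/R = 10000/26000000 = 0.384615 ms; 4 hops → 1.53846 ms.
Propagation delays (d/s per hop): 0.00031, 4.33333e-05, 3.33333e-05, 0.000283333 ms; sum = 0.00067 ms.
End-to-end = 1.54 ms.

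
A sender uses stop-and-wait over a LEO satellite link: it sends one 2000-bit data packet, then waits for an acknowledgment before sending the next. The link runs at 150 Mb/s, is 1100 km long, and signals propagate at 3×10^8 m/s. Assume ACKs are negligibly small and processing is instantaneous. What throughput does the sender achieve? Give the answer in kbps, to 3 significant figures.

272 kbps

t_tx = L/R = 2000/150000000 = 1.33333e-05 s.
t_prop = 1100000/300000000 = 0.00366667 s; RTT = 0.00733333 s.
Cycle = t_tx + RTT = 0.00734667 s.
Throughput = L / cycle = 2000 / 0.00734667 = 272 kbps.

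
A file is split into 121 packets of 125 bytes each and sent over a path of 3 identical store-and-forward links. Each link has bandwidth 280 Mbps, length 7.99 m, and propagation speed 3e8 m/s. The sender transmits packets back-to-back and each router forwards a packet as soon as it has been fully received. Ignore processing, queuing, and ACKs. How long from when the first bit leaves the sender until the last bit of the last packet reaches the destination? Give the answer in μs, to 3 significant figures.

Per-hop transmission t_tx = L/R = 1000/280000000 = 3.57143 μs.
Per-hop propagation t_prop = 7.99/300000000 = 0.0266333 μs.
Pipeline fill: first packet needs 3·t_tx to clear all hops; remaining 120 packets each add one t_tx.
Total = (3+121-1)·t_tx + 3·t_prop = 123·3.57143 + 3·0.0266333 = 439 μs.

439 μs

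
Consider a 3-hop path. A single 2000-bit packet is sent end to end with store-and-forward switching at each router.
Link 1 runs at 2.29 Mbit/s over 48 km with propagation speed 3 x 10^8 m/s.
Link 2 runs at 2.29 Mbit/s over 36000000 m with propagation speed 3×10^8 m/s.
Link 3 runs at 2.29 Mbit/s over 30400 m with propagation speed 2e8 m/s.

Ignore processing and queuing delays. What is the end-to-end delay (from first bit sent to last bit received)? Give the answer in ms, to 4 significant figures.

122.9 ms

Transmission delay per hop = L/R = 2000/2290000 = 0.873362 ms; 3 hops → 2.62009 ms.
Propagation delays (d/s per hop): 0.16, 120, 0.152 ms; sum = 120.312 ms.
End-to-end = 122.9 ms.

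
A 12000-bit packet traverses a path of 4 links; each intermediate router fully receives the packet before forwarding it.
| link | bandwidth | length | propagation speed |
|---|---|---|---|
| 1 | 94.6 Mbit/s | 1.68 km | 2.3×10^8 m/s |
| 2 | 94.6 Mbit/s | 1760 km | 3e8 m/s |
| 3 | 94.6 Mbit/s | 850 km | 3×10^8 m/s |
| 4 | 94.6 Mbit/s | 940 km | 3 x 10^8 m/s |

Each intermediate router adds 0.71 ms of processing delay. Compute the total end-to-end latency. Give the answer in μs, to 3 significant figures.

14500 μs

Transmission delay per hop = L/R = 12000/94600000 = 126.85 μs; 4 hops → 507.4 μs.
Propagation delays (d/s per hop): 7.30435, 5866.67, 2833.33, 3133.33 μs; sum = 11840.6 μs.
Processing at 3 router(s): 3 × 0.71 ms = 2130 μs.
End-to-end = 14500 μs.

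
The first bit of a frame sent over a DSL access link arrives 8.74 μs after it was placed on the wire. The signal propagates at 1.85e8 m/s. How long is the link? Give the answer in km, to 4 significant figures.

1.617 km

d = s × t_prop = 185000000 × 8.74e-06 = 1.617 km.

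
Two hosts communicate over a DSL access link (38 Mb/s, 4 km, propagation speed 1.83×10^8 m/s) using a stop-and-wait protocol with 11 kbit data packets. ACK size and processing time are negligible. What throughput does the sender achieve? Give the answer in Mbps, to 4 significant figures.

33.01 Mbps

t_tx = L/R = 11000/38000000 = 0.000289474 s.
t_prop = 4000/183000000 = 2.18579e-05 s; RTT = 4.37158e-05 s.
Cycle = t_tx + RTT = 0.00033319 s.
Throughput = L / cycle = 11000 / 0.00033319 = 33.01 Mbps.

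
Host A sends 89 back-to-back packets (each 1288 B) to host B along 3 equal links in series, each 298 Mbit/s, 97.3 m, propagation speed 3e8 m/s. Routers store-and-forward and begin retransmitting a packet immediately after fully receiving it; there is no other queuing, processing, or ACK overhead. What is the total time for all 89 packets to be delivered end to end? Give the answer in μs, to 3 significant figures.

3150 μs

Per-hop transmission t_tx = L/R = 10304/298000000 = 34.5772 μs.
Per-hop propagation t_prop = 97.3/300000000 = 0.324333 μs.
Pipeline fill: first packet needs 3·t_tx to clear all hops; remaining 88 packets each add one t_tx.
Total = (3+89-1)·t_tx + 3·t_prop = 91·34.5772 + 3·0.324333 = 3150 μs.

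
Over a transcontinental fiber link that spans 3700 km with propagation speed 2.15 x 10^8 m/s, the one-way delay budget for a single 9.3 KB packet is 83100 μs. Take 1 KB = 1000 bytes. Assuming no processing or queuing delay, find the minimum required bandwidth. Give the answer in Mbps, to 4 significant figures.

L = 74400 bits.
Propagation delay = 3700000 / 215000000 = 17209.3 μs.
Transmission budget = 83100 − 17209.3 = 65890.7 μs.
R ≥ L / t_tx = 74400 bits / 0.0658907 s = 1.129 Mbps.

1.129 Mbps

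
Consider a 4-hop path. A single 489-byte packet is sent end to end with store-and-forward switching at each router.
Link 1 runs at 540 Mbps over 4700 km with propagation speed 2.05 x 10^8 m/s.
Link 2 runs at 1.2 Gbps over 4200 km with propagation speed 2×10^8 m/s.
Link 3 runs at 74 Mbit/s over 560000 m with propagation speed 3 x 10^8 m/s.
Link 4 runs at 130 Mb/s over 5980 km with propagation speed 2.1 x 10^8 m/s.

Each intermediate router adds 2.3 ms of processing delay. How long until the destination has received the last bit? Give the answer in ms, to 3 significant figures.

81.3 ms

L = 489 × 8 = 3912 bits.
Transmission delays (L/R per hop): 0.00724444, 0.00326, 0.0528649, 0.0300923 ms; sum = 0.0934616 ms.
Propagation delays (d/s per hop): 22.9268, 21, 1.86667, 28.4762 ms; sum = 74.2697 ms.
Processing at 3 router(s): 3 × 2.3 ms = 6.9 ms.
End-to-end = 81.3 ms.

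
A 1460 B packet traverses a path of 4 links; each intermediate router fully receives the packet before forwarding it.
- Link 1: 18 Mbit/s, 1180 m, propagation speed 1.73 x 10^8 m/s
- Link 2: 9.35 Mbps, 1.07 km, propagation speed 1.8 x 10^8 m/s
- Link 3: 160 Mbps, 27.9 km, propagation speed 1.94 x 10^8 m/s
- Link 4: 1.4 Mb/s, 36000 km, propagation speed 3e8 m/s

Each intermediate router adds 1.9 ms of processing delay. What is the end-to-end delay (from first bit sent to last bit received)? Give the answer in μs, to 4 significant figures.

L = 1460 × 8 = 11680 bits.
Transmission delays (L/R per hop): 648.889, 1249.2, 73, 8342.86 μs; sum = 10313.9 μs.
Propagation delays (d/s per hop): 6.82081, 5.94444, 143.814, 120000 μs; sum = 120157 μs.
Processing at 3 router(s): 3 × 1.9 ms = 5700 μs.
End-to-end = 136200 μs.

136200 μs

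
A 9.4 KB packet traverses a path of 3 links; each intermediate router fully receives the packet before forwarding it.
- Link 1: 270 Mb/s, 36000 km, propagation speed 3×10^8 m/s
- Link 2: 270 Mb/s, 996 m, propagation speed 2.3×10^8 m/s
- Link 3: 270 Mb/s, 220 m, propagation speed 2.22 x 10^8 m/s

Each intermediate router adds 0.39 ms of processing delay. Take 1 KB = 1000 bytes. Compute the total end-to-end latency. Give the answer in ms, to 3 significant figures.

L = 75200 bits.
Transmission delay per hop = L/R = 75200/270000000 = 0.278519 ms; 3 hops → 0.835556 ms.
Propagation delays (d/s per hop): 120, 0.00433043, 0.000990991 ms; sum = 120.005 ms.
Processing at 2 router(s): 2 × 0.39 ms = 0.78 ms.
End-to-end = 122 ms.

122 ms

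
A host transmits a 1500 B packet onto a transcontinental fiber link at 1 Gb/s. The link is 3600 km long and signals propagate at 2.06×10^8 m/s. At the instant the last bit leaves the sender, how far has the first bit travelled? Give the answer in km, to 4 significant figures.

2.472 km

t_tx = L/R = 12000/1000000000 = 1.2e-05 s.
Distance = s × t_tx = 206000000 × 1.2e-05 = 2.472 km.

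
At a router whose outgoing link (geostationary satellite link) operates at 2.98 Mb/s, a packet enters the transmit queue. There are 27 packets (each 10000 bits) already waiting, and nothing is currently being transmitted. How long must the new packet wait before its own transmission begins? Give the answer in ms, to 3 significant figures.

90.6 ms

Each queued packet: L/R = 10000/2980000 = 3.3557 ms.
27 queued → 90.604 ms.
Queuing delay = 90.6 ms.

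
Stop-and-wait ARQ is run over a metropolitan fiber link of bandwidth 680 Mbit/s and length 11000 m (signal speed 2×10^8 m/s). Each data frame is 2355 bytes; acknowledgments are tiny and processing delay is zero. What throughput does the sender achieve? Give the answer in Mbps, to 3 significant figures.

t_tx = L/R = 18840/680000000 = 2.77059e-05 s.
t_prop = 11000/200000000 = 5.5e-05 s; RTT = 0.00011 s.
Cycle = t_tx + RTT = 0.000137706 s.
Throughput = L / cycle = 18840 / 0.000137706 = 137 Mbps.

137 Mbps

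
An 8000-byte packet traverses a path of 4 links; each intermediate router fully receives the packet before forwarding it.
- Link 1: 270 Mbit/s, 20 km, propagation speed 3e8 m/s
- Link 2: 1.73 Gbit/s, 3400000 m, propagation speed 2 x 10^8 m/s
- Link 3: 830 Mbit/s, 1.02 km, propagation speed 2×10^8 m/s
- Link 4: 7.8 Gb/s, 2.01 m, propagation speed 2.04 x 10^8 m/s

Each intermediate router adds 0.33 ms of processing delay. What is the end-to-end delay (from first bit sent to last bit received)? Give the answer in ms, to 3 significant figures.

L = 8000 × 8 = 64000 bits.
Transmission delays (L/R per hop): 0.237037, 0.0369942, 0.0771084, 0.00820513 ms; sum = 0.359345 ms.
Propagation delays (d/s per hop): 0.0666667, 17, 0.0051, 9.85294e-06 ms; sum = 17.0718 ms.
Processing at 3 router(s): 3 × 0.33 ms = 0.99 ms.
End-to-end = 18.4 ms.

18.4 ms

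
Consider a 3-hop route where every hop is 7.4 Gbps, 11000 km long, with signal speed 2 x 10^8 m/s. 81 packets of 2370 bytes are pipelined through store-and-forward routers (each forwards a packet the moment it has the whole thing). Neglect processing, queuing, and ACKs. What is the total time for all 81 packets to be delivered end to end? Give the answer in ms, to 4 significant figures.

Per-hop transmission t_tx = L/R = 18960/7400000000 = 0.00256216 ms.
Per-hop propagation t_prop = 11000000/200000000 = 55 ms.
Pipeline fill: first packet needs 3·t_tx to clear all hops; remaining 80 packets each add one t_tx.
Total = (3+81-1)·t_tx + 3·t_prop = 83·0.00256216 + 3·55 = 165.2 ms.

165.2 ms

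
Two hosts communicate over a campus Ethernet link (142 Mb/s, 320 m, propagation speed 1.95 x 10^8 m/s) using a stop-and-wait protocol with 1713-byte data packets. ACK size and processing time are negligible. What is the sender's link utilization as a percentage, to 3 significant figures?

96.7 %

t_tx = L/R = 13704/142000000 = 9.6507e-05 s.
t_prop = 320/195000000 = 1.64103e-06 s; RTT = 3.28205e-06 s.
Cycle = t_tx + RTT = 9.97891e-05 s.
Utilization = t_tx / cycle = 9.6507e-05/9.97891e-05 = 96.7 %.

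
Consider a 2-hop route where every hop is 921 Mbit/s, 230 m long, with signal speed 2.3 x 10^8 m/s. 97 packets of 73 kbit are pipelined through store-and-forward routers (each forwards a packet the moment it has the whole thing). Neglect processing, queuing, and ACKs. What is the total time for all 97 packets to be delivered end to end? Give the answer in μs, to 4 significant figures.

Per-hop transmission t_tx = L/R = 73000/921000000 = 79.2617 μs.
Per-hop propagation t_prop = 230/2.3e+08 = 1 μs.
Pipeline fill: first packet needs 2·t_tx to clear all hops; remaining 96 packets each add one t_tx.
Total = (2+97-1)·t_tx + 2·t_prop = 98·79.2617 + 2·1 = 7770 μs.

7770 μs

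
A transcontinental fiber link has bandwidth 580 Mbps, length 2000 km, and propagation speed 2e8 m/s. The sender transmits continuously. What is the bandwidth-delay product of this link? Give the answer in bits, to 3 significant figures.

Propagation delay = 2000000 / 200000000 = 0.01 s.
BDP = R × t_prop = 580000000 × 0.01 = 5800000 bits.

5800000 bits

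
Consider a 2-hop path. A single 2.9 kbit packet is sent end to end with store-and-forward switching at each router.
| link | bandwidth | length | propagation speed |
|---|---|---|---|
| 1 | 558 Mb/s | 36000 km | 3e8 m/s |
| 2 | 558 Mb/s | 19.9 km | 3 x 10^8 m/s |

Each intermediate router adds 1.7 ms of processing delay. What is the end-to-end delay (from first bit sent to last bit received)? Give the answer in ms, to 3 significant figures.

122 ms

L = 2900 bits.
Transmission delay per hop = L/R = 2900/558000000 = 0.00519713 ms; 2 hops → 0.0103943 ms.
Propagation delays (d/s per hop): 120, 0.0663333 ms; sum = 120.066 ms.
Processing at 1 router(s): 1 × 1.7 ms = 1.7 ms.
End-to-end = 122 ms.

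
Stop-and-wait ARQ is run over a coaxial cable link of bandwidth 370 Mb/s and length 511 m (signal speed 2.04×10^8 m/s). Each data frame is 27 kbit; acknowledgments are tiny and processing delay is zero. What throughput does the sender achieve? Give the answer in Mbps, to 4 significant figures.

t_tx = L/R = 27000/370000000 = 7.2973e-05 s.
t_prop = 511/204000000 = 2.5049e-06 s; RTT = 5.0098e-06 s.
Cycle = t_tx + RTT = 7.79828e-05 s.
Throughput = L / cycle = 27000 / 7.79828e-05 = 346.2 Mbps.

346.2 Mbps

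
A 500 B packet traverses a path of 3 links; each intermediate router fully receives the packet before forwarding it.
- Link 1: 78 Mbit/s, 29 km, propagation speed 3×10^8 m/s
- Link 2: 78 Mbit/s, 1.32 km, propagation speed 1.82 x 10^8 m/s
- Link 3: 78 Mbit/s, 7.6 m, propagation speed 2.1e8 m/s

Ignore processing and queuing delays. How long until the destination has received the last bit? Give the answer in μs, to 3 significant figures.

L = 500 × 8 = 4000 bits.
Transmission delay per hop = L/R = 4000/78000000 = 51.2821 μs; 3 hops → 153.846 μs.
Propagation delays (d/s per hop): 96.6667, 7.25275, 0.0361905 μs; sum = 103.956 μs.
End-to-end = 258 μs.

258 μs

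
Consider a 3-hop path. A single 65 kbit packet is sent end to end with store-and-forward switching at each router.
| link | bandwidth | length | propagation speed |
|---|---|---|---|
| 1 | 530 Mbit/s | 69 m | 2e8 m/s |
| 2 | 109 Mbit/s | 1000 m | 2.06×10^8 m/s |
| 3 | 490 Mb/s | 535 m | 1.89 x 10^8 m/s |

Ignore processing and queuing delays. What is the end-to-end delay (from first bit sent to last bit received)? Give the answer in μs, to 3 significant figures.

860 μs

L = 65000 bits.
Transmission delays (L/R per hop): 122.642, 596.33, 132.653 μs; sum = 851.625 μs.
Propagation delays (d/s per hop): 0.345, 4.85437, 2.83069 μs; sum = 8.03006 μs.
End-to-end = 860 μs.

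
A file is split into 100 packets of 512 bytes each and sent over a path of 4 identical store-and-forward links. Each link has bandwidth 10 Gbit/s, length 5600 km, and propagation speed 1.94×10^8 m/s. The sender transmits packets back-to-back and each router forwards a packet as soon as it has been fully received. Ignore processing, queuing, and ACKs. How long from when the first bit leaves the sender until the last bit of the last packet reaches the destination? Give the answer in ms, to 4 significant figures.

115.5 ms

Per-hop transmission t_tx = L/R = 4096/10000000000 = 0.0004096 ms.
Per-hop propagation t_prop = 5600000/194000000 = 28.866 ms.
Pipeline fill: first packet needs 4·t_tx to clear all hops; remaining 99 packets each add one t_tx.
Total = (4+100-1)·t_tx + 4·t_prop = 103·0.0004096 + 4·28.866 = 115.5 ms.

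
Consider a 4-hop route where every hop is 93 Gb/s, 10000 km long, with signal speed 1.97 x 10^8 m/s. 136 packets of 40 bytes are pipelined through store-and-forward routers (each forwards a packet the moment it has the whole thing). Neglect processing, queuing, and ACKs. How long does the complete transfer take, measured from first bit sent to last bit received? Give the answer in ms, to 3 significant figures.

Per-hop transmission t_tx = L/R = 320/93000000000 = 3.44086e-06 ms.
Per-hop propagation t_prop = 10000000/197000000 = 50.7614 ms.
Pipeline fill: first packet needs 4·t_tx to clear all hops; remaining 135 packets each add one t_tx.
Total = (4+136-1)·t_tx + 4·t_prop = 139·3.44086e-06 + 4·50.7614 = 203 ms.

203 ms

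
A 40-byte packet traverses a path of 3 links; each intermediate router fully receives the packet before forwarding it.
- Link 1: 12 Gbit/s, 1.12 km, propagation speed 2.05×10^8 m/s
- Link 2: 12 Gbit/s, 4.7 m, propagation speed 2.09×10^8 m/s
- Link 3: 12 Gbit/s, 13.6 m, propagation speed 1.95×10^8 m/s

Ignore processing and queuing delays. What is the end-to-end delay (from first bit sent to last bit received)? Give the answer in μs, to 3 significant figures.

5.64 μs

L = 40 × 8 = 320 bits.
Transmission delay per hop = L/R = 320/12000000000 = 0.0266667 μs; 3 hops → 0.08 μs.
Propagation delays (d/s per hop): 5.46341, 0.022488, 0.0697436 μs; sum = 5.55565 μs.
End-to-end = 5.64 μs.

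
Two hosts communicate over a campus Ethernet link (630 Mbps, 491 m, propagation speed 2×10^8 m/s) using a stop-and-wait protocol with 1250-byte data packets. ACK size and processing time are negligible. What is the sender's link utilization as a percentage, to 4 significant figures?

t_tx = L/R = 10000/630000000 = 1.5873e-05 s.
t_prop = 491/200000000 = 2.455e-06 s; RTT = 4.91e-06 s.
Cycle = t_tx + RTT = 2.0783e-05 s.
Utilization = t_tx / cycle = 1.5873e-05/2.0783e-05 = 76.37 %.

76.37 %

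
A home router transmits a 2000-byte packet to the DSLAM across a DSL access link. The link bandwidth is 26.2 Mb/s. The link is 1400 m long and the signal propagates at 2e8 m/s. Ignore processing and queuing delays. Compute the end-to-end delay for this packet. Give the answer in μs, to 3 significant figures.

L = 2000 × 8 = 16000 bits.
Transmission delay = L/R = 16000 / 26200000 = 610.687 μs.
Propagation delay = d/s = 1400 m / 200000000 m/s = 7 μs.
Total = 618 μs.

618 μs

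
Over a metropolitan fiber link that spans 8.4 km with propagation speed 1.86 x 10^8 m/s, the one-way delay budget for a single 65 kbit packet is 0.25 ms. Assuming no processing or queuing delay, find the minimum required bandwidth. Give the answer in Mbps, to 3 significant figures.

Propagation delay = 8400 / 186000000 = 0.0451613 ms.
Transmission budget = 0.25 − 0.0451613 = 0.204839 ms.
R ≥ L / t_tx = 65000 bits / 0.000204839 s = 317 Mbps.

317 Mbps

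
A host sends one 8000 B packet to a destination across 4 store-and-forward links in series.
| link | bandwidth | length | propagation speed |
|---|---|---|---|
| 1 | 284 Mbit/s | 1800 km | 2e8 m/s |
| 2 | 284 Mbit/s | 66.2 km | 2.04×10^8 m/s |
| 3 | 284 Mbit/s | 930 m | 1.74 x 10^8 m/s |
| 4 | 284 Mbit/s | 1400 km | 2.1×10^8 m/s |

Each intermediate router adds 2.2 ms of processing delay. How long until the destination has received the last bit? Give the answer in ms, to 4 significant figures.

L = 8000 × 8 = 64000 bits.
Transmission delay per hop = L/R = 64000/284000000 = 0.225352 ms; 4 hops → 0.901408 ms.
Propagation delays (d/s per hop): 9, 0.32451, 0.00534483, 6.66667 ms; sum = 15.9965 ms.
Processing at 3 router(s): 3 × 2.2 ms = 6.6 ms.
End-to-end = 23.50 ms.

23.50 ms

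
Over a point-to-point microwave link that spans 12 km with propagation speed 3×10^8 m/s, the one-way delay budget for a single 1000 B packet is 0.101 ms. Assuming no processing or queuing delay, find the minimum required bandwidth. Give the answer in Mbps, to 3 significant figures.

131 Mbps

L = 8000 bits.
Propagation delay = 12000 / 300000000 = 0.04 ms.
Transmission budget = 0.101 − 0.04 = 0.061 ms.
R ≥ L / t_tx = 8000 bits / 6.1e-05 s = 131 Mbps.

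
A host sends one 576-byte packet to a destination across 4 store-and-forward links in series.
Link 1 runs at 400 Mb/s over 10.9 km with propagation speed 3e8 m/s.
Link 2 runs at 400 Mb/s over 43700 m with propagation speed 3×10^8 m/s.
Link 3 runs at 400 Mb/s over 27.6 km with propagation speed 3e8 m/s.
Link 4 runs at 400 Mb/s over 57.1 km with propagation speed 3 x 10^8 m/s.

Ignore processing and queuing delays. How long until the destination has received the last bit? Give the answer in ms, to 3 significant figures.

0.510 ms

L = 576 × 8 = 4608 bits.
Transmission delay per hop = L/R = 4608/400000000 = 0.01152 ms; 4 hops → 0.04608 ms.
Propagation delays (d/s per hop): 0.0363333, 0.145667, 0.092, 0.190333 ms; sum = 0.464333 ms.
End-to-end = 0.510 ms.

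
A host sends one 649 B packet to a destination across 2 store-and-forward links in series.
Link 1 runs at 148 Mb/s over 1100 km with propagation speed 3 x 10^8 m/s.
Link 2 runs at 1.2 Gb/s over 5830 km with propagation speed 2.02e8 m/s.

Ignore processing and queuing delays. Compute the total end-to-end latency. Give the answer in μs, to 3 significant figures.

32600 μs

L = 649 × 8 = 5192 bits.
Transmission delays (L/R per hop): 35.0811, 4.32667 μs; sum = 39.4077 μs.
Propagation delays (d/s per hop): 3666.67, 28861.4 μs; sum = 32528.1 μs.
End-to-end = 32600 μs.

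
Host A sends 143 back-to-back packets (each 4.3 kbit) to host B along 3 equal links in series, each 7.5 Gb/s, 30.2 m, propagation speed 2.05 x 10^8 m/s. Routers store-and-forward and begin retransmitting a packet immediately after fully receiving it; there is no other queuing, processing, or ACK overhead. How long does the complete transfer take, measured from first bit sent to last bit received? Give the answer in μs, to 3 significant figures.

Per-hop transmission t_tx = L/R = 4300/7500000000 = 0.573333 μs.
Per-hop propagation t_prop = 30.2/2.05e+08 = 0.147317 μs.
Pipeline fill: first packet needs 3·t_tx to clear all hops; remaining 142 packets each add one t_tx.
Total = (3+143-1)·t_tx + 3·t_prop = 145·0.573333 + 3·0.147317 = 83.6 μs.

83.6 μs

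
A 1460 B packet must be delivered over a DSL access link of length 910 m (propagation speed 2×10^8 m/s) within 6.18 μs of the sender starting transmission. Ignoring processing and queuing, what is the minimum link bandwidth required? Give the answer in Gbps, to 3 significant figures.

7.17 Gbps

L = 11680 bits.
Propagation delay = 910 / 200000000 = 4.55 μs.
Transmission budget = 6.18 − 4.55 = 1.63 μs.
R ≥ L / t_tx = 11680 bits / 1.63e-06 s = 7.17 Gbps.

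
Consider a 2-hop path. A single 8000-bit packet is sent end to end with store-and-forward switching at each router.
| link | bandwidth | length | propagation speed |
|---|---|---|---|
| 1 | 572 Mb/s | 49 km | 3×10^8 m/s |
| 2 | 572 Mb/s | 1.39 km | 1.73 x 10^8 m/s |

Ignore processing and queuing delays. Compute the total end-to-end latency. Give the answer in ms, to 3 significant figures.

Transmission delay per hop = L/R = 8000/572000000 = 0.013986 ms; 2 hops → 0.027972 ms.
Propagation delays (d/s per hop): 0.163333, 0.00803468 ms; sum = 0.171368 ms.
End-to-end = 0.199 ms.

0.199 ms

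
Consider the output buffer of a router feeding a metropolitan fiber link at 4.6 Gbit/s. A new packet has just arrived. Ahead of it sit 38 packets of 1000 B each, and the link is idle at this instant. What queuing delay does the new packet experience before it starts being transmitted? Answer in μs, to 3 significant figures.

Each queued packet: L/R = 8000/4600000000 = 1.73913 μs.
38 queued → 66.087 μs.
Queuing delay = 66.1 μs.

66.1 μs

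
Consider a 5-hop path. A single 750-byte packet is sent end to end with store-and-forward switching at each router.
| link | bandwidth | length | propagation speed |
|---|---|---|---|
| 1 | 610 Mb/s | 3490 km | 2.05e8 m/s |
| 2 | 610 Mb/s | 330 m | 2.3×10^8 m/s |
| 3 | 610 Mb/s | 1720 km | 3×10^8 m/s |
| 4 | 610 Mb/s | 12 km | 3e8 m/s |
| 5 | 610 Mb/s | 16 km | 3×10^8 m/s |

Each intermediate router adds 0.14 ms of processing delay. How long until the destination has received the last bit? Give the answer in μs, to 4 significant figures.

23460 μs

L = 750 × 8 = 6000 bits.
Transmission delay per hop = L/R = 6000/610000000 = 9.83607 μs; 5 hops → 49.1803 μs.
Propagation delays (d/s per hop): 17024.4, 1.43478, 5733.33, 40, 53.3333 μs; sum = 22852.5 μs.
Processing at 4 router(s): 4 × 0.14 ms = 560 μs.
End-to-end = 23460 μs.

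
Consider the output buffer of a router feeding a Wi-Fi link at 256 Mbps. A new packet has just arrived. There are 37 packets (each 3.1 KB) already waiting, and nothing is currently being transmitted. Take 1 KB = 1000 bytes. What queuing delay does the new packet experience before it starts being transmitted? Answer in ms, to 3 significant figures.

3.58 ms

Each queued packet: L/R = 24800/256000000 = 0.096875 ms.
37 queued → 3.58438 ms.
Queuing delay = 3.58 ms.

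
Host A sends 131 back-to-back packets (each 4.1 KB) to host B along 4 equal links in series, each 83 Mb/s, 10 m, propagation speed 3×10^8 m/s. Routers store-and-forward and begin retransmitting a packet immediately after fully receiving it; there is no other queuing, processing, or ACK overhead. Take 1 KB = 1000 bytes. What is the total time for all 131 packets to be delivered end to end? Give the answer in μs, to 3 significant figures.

Per-hop transmission t_tx = L/R = 32800/83000000 = 395.181 μs.
Per-hop propagation t_prop = 10/300000000 = 0.0333333 μs.
Pipeline fill: first packet needs 4·t_tx to clear all hops; remaining 130 packets each add one t_tx.
Total = (4+131-1)·t_tx + 4·t_prop = 134·395.181 + 4·0.0333333 = 53000 μs.

53000 μs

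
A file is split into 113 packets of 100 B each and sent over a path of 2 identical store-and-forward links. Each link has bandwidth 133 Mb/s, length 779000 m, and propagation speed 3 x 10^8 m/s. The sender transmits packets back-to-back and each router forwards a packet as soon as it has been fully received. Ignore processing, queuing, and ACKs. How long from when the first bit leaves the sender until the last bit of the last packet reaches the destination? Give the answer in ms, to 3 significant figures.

Per-hop transmission t_tx = L/R = 800/133000000 = 0.00601504 ms.
Per-hop propagation t_prop = 779000/300000000 = 2.59667 ms.
Pipeline fill: first packet needs 2·t_tx to clear all hops; remaining 112 packets each add one t_tx.
Total = (2+113-1)·t_tx + 2·t_prop = 114·0.00601504 + 2·2.59667 = 5.88 ms.

5.88 ms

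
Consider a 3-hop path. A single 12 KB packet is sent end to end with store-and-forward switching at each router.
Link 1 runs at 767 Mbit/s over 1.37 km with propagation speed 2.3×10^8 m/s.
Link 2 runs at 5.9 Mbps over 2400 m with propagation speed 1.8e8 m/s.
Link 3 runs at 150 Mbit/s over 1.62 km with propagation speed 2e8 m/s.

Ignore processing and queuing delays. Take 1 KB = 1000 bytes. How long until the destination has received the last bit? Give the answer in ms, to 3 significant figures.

17.1 ms

L = 96000 bits.
Transmission delays (L/R per hop): 0.125163, 16.2712, 0.64 ms; sum = 17.0363 ms.
Propagation delays (d/s per hop): 0.00595652, 0.0133333, 0.0081 ms; sum = 0.0273899 ms.
End-to-end = 17.1 ms.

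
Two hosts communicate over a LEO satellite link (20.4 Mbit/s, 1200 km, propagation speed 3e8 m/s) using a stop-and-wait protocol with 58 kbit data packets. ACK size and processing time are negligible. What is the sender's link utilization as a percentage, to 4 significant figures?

26.22 %

t_tx = L/R = 58000/20400000 = 0.00284314 s.
t_prop = 1200000/300000000 = 0.004 s; RTT = 0.008 s.
Cycle = t_tx + RTT = 0.0108431 s.
Utilization = t_tx / cycle = 0.00284314/0.0108431 = 26.22 %.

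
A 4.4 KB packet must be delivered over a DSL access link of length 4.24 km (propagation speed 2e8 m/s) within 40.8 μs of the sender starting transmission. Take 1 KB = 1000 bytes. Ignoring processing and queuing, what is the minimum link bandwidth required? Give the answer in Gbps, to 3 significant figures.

1.80 Gbps

L = 35200 bits.
Propagation delay = 4240 / 200000000 = 21.2 μs.
Transmission budget = 40.8 − 21.2 = 19.6 μs.
R ≥ L / t_tx = 35200 bits / 1.96e-05 s = 1.80 Gbps.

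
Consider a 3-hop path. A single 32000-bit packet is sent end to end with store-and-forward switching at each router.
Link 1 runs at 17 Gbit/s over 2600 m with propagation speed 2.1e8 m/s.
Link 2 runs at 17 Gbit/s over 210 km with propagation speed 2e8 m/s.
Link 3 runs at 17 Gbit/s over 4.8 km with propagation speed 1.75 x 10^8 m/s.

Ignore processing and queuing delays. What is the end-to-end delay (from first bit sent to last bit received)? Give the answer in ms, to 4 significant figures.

1.095 ms

Transmission delay per hop = L/R = 32000/17000000000 = 0.00188235 ms; 3 hops → 0.00564706 ms.
Propagation delays (d/s per hop): 0.012381, 1.05, 0.0274286 ms; sum = 1.08981 ms.
End-to-end = 1.095 ms.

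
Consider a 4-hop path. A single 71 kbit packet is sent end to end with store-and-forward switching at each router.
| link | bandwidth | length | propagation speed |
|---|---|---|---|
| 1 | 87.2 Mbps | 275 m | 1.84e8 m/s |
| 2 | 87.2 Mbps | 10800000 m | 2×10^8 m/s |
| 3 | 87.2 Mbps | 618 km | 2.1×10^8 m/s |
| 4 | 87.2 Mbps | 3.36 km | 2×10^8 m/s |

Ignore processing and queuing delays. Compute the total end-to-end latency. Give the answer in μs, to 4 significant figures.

L = 71000 bits.
Transmission delay per hop = L/R = 71000/87200000 = 814.22 μs; 4 hops → 3256.88 μs.
Propagation delays (d/s per hop): 1.49457, 54000, 2942.86, 16.8 μs; sum = 56961.2 μs.
End-to-end = 60220 μs.

60220 μs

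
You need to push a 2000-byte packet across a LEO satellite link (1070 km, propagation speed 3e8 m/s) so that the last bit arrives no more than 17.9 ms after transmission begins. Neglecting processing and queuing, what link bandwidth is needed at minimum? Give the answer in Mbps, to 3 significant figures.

L = 16000 bits.
Propagation delay = 1070000 / 300000000 = 3.56667 ms.
Transmission budget = 17.9 − 3.56667 = 14.3333 ms.
R ≥ L / t_tx = 16000 bits / 0.0143333 s = 1.12 Mbps.

1.12 Mbps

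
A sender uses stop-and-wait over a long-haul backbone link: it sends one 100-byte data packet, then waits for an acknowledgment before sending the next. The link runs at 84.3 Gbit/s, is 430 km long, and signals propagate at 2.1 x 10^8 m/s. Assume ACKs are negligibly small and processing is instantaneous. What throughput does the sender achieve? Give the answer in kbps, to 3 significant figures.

195 kbps

t_tx = L/R = 800/84300000000 = 9.48992e-09 s.
t_prop = 430000/210000000 = 0.00204762 s; RTT = 0.00409524 s.
Cycle = t_tx + RTT = 0.00409525 s.
Throughput = L / cycle = 800 / 0.00409525 = 195 kbps.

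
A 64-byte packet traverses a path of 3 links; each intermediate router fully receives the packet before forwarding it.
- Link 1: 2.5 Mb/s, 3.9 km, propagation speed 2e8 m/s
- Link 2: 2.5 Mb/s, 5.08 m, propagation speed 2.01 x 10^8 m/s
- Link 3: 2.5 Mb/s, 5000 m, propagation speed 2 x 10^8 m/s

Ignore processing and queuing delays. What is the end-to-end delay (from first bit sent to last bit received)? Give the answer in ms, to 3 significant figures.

0.659 ms

L = 64 × 8 = 512 bits.
Transmission delay per hop = L/R = 512/2500000 = 0.2048 ms; 3 hops → 0.6144 ms.
Propagation delays (d/s per hop): 0.0195, 2.52736e-05, 0.025 ms; sum = 0.0445253 ms.
End-to-end = 0.659 ms.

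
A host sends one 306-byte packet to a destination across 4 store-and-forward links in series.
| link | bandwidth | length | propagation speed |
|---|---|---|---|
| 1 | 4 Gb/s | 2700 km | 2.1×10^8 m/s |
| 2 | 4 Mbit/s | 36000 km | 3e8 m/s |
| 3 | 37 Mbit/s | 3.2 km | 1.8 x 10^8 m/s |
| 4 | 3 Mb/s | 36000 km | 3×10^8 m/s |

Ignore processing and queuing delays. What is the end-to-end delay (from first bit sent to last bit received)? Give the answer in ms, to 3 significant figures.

L = 306 × 8 = 2448 bits.
Transmission delays (L/R per hop): 0.000612, 0.612, 0.0661622, 0.816 ms; sum = 1.49477 ms.
Propagation delays (d/s per hop): 12.8571, 120, 0.0177778, 120 ms; sum = 252.875 ms.
End-to-end = 254 ms.

254 ms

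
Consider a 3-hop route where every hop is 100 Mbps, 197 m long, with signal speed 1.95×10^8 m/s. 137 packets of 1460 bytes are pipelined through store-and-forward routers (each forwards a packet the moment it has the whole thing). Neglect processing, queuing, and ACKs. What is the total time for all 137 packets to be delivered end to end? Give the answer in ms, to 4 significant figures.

Per-hop transmission t_tx = L/R = 11680/100000000 = 0.1168 ms.
Per-hop propagation t_prop = 197/195000000 = 0.00101026 ms.
Pipeline fill: first packet needs 3·t_tx to clear all hops; remaining 136 packets each add one t_tx.
Total = (3+137-1)·t_tx + 3·t_prop = 139·0.1168 + 3·0.00101026 = 16.24 ms.

16.24 ms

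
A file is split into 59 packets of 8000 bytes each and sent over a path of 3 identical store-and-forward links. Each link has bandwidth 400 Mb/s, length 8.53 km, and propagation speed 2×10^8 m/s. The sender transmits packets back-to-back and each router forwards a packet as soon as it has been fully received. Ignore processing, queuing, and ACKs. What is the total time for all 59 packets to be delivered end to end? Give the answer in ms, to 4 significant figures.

Per-hop transmission t_tx = L/R = 64000/400000000 = 0.16 ms.
Per-hop propagation t_prop = 8530/200000000 = 0.04265 ms.
Pipeline fill: first packet needs 3·t_tx to clear all hops; remaining 58 packets each add one t_tx.
Total = (3+59-1)·t_tx + 3·t_prop = 61·0.16 + 3·0.04265 = 9.888 ms.

9.888 ms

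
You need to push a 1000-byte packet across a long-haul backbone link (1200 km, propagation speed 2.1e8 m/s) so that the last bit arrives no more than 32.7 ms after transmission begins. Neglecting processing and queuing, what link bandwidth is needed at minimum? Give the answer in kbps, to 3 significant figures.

L = 8000 bits.
Propagation delay = 1200000 / 210000000 = 5.71429 ms.
Transmission budget = 32.7 − 5.71429 = 26.9857 ms.
R ≥ L / t_tx = 8000 bits / 0.0269857 s = 296 kbps.

296 kbps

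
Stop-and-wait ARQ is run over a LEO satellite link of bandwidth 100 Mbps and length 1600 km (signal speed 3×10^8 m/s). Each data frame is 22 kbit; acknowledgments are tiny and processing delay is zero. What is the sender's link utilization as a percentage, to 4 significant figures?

2.021 %

t_tx = L/R = 22000/100000000 = 0.00022 s.
t_prop = 1600000/300000000 = 0.00533333 s; RTT = 0.0106667 s.
Cycle = t_tx + RTT = 0.0108867 s.
Utilization = t_tx / cycle = 0.00022/0.0108867 = 2.021 %.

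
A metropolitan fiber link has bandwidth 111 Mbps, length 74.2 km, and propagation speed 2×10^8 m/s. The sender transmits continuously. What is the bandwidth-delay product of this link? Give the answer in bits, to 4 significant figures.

Propagation delay = 74200 / 200000000 = 0.000371 s.
BDP = R × t_prop = 111000000 × 0.000371 = 41181 bits.

41180 bits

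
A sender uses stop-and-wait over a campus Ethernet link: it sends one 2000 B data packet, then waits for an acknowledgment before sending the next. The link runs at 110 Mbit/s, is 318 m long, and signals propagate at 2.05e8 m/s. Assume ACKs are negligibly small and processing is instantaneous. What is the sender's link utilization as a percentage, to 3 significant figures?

t_tx = L/R = 16000/110000000 = 0.000145455 s.
t_prop = 318/2.05e+08 = 1.55122e-06 s; RTT = 3.10244e-06 s.
Cycle = t_tx + RTT = 0.000148557 s.
Utilization = t_tx / cycle = 0.000145455/0.000148557 = 97.9 %.

97.9 %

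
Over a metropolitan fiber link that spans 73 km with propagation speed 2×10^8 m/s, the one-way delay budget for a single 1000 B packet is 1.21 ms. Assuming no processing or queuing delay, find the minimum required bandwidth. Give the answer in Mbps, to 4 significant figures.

L = 8000 bits.
Propagation delay = 73000 / 200000000 = 0.365 ms.
Transmission budget = 1.21 − 0.365 = 0.845 ms.
R ≥ L / t_tx = 8000 bits / 0.000845 s = 9.467 Mbps.

9.467 Mbps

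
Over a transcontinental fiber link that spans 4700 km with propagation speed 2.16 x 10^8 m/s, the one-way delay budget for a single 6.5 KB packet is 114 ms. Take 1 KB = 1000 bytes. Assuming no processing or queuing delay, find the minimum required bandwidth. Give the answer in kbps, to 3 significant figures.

564 kbps

L = 52000 bits.
Propagation delay = 4700000 / 216000000 = 21.7593 ms.
Transmission budget = 114 − 21.7593 = 92.2407 ms.
R ≥ L / t_tx = 52000 bits / 0.0922407 s = 564 kbps.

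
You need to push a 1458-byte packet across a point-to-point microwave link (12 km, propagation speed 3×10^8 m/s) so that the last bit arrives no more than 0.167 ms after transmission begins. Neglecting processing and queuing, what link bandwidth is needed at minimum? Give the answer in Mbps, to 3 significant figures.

91.8 Mbps

L = 11664 bits.
Propagation delay = 12000 / 300000000 = 0.04 ms.
Transmission budget = 0.167 − 0.04 = 0.127 ms.
R ≥ L / t_tx = 11664 bits / 0.000127 s = 91.8 Mbps.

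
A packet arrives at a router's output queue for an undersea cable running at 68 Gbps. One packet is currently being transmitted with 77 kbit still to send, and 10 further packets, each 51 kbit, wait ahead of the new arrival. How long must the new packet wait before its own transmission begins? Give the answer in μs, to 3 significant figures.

8.63 μs

Each queued packet: L/R = 51000/68000000000 = 0.75 μs.
10 queued → 7.5 μs.
Plus remaining 77000 bits of current packet: 1.13235 μs.
Queuing delay = 8.63 μs.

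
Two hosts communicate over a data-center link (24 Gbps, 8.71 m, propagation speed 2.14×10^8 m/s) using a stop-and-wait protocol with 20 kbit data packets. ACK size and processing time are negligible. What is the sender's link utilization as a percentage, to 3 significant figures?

91.1 %

t_tx = L/R = 20000/24000000000 = 8.33333e-07 s.
t_prop = 8.71/214000000 = 4.07009e-08 s; RTT = 8.14019e-08 s.
Cycle = t_tx + RTT = 9.14735e-07 s.
Utilization = t_tx / cycle = 8.33333e-07/9.14735e-07 = 91.1 %.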